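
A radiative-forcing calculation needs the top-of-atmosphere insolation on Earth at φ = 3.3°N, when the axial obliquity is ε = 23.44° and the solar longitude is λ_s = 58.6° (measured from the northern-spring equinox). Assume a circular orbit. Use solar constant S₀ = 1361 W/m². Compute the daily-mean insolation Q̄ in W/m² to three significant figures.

Solar declination: sin δ = sin ε · sin λ_s = sin 23.44° × sin 58.6° = 0.33953, so δ = +19.848°.
cos H₀ = −tan(+3.3°) tan(+19.848°) = -0.0208, H₀ = 1.5916 rad.
Bracket: H₀ sin φ sin δ + cos φ cos δ sin H₀ = 1.5916×0.05756×0.33953 + 0.99834×0.94059×0.99978 = 0.031105 + 0.938822 = 0.969927.
Q̄ = (S₀/π) × [bracket] = (1361/π) × 0.969927 = 420.2 W/m².

Q̄ ≈ 420 W/m²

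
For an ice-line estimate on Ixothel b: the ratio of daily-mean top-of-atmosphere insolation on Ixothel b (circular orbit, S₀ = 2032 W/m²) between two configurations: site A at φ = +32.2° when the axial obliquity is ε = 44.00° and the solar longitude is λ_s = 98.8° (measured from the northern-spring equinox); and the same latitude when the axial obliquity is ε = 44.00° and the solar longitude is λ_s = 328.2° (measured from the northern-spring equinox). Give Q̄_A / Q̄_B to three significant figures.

— Configuration A (φ=+32.2°):
Solar declination: sin δ = sin ε · sin λ_s = sin 44.00° × sin 98.8° = 0.68648, so δ = +43.352°.
cos H₀ = −tan(+32.2°) tan(+43.352°) = -0.5945, H₀ = 2.2075 rad.
Bracket: H₀ sin φ sin δ + cos φ cos δ sin H₀ = 2.2075×0.53288×0.68648 + 0.84619×0.72715×0.80408 = 0.807529 + 0.494756 = 1.302285.
Q̄ = (S₀/π) × [bracket] = (2032/π) × 1.302285 = 842.33 W/m².
— Configuration B (φ=+32.2°):
Solar declination: sin δ = sin ε · sin λ_s = sin 44.00° × sin 328.2° = -0.36605, so δ = -21.472°.
cos H₀ = −tan(+32.2°) tan(-21.472°) = 0.2477, H₀ = 1.3205 rad.
Bracket: H₀ sin φ sin δ + cos φ cos δ sin H₀ = 1.3205×0.53288×-0.36605 + 0.84619×0.93059×0.96883 = -0.257578 + 0.762911 = 0.505333.
Q̄ = (S₀/π) × [bracket] = (2032/π) × 0.505333 = 326.85 W/m².
Ratio Q̄_A / Q̄_B = 842.33 / 326.85 = 2.577.

Q̄_A / Q̄_B ≈ 2.58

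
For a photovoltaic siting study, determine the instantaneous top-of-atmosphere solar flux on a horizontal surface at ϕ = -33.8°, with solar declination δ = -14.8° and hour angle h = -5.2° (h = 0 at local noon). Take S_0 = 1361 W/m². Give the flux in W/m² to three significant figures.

1.28e+03 W/m²

cos θ_z = sin ϕ sin δ + cos ϕ cos δ cos h = 0.142103 + 0.800109 = 0.942212.
Flux = S_0 · cos θ_z = 1361 × 0.942212 = 1282 W/m².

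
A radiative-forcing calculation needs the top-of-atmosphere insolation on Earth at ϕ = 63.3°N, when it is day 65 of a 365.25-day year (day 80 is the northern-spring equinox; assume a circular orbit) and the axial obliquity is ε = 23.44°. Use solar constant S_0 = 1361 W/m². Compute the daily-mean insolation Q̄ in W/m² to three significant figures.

Solar longitude: L_s = 360° × (65 − 80)/365.25 = -14.784°, i.e. -14.784° + 360° = 345.216°.
sin δ = sin 23.44° × sin 345.216° = -0.10151, so δ = -5.826°.
cos h₀ = −tan(+63.3°) tan(-5.826°) = 0.2029, h₀ = 1.3665 rad.
Bracket: h₀ sin ϕ sin δ + cos ϕ cos δ sin h₀ = 1.3665×0.89337×-0.10151 + 0.44932×0.99483×0.97920 = -0.123922 + 0.437699 = 0.313777.
Q̄ = (S_0/π) × [bracket] = (1361/π) × 0.313777 = 135.9 W/m².

Q̄ ≈ 136 W/m²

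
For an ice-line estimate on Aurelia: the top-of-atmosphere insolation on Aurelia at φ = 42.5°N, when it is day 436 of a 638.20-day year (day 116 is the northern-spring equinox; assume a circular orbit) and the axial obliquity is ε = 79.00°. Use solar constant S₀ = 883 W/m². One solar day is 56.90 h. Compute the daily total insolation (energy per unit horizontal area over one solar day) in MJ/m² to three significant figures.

41.9 MJ/m²

Solar longitude: λ_s = 360° × (436 − 116)/638.20 = 180.508°.
sin δ = sin 79.00° × sin 180.508° = -0.00870, so δ = -0.498°.
cos H₀ = −tan(+42.5°) tan(-0.498°) = 0.0080, H₀ = 1.5628 rad.
Bracket: H₀ sin φ sin δ + cos φ cos δ sin H₀ = 1.5628×0.67559×-0.00870 + 0.73728×0.99996×0.99997 = -0.009186 + 0.737228 = 0.728042.
Q̄ = (S₀/π) × [bracket] = (883/π) × 0.728042 = 204.63 W/m².
Daily total = Q̄ × 56.90 h × 3600 s/h = 204.63 × 56.90 × 3600 / 10⁶ = 41.92 MJ/m².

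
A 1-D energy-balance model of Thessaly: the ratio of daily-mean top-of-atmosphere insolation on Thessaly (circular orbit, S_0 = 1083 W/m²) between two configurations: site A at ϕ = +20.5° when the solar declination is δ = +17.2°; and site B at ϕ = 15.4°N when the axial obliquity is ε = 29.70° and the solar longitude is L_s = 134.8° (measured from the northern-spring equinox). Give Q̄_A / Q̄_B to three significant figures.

— Configuration A (ϕ=+20.5°):
cos h₀ = −tan(+20.5°) tan(+17.200°) = -0.1157, h₀ = 1.6868 rad.
Bracket: h₀ sin ϕ sin δ + cos ϕ cos δ sin h₀ = 1.6868×0.35021×0.29571 + 0.93667×0.95528×0.99328 = 0.174686 + 0.888769 = 1.063455.
Q̄ = (S_0/π) × [bracket] = (1083/π) × 1.063455 = 366.60 W/m².
— Configuration B (ϕ=+15.4°):
Solar declination: sin δ = sin ε · sin L_s = sin 29.70° × sin 134.8° = 0.35156, so δ = +20.583°.
cos h₀ = −tan(+15.4°) tan(+20.583°) = -0.1034, h₀ = 1.6744 rad.
Bracket: h₀ sin ϕ sin δ + cos ϕ cos δ sin h₀ = 1.6744×0.26556×0.35156 + 0.96410×0.93616×0.99464 = 0.156322 + 0.897714 = 1.054036.
Q̄ = (S_0/π) × [bracket] = (1083/π) × 1.054036 = 363.36 W/m².
Ratio Q̄_A / Q̄_B = 366.60 / 363.36 = 1.009.

Q̄_A / Q̄_B ≈ 1.01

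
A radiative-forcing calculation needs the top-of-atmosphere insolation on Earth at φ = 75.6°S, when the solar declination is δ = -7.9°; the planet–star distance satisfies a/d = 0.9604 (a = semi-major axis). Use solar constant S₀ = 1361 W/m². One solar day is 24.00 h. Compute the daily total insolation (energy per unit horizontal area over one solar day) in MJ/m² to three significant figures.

17.0 MJ/m²

cos H₀ = −tan(-75.6°) tan(-7.900°) = -0.5404, H₀ = 2.1418 rad.
Bracket: H₀ sin φ sin δ + cos φ cos δ sin H₀ = 2.1418×-0.96858×-0.13744 + 0.24869×0.99051×0.84138 = 0.285120 + 0.207257 = 0.492377.
Inverse-square distance factor (a/d)² = 0.9604² = 0.922368.
Q̄ = (S₀/π) × 0.922368 × [bracket] = (1361/π) × 0.922368 × 0.492377 = 196.75 W/m².
Daily total = Q̄ × 24.00 h × 3600 s/h = 196.75 × 24.00 × 3600 / 10⁶ = 17.00 MJ/m².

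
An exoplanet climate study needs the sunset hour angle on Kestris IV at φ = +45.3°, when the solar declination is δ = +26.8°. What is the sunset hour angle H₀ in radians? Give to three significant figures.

cos H₀ = −tan φ · tan δ = −tan(+45.3°) × tan(+26.800°) = -0.5105, so H₀ = 2.1065 rad = 120.69°.

H₀ = 2.11 rad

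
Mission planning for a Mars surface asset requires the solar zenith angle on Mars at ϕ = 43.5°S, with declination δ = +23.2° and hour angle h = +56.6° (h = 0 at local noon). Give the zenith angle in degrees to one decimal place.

θ_z = 84.5°

cos θ_z = sin ϕ sin δ + cos ϕ cos δ cos h = -0.271172 + 0.367015 = 0.095843.
θ_z = arccos(0.095843) = 84.5°.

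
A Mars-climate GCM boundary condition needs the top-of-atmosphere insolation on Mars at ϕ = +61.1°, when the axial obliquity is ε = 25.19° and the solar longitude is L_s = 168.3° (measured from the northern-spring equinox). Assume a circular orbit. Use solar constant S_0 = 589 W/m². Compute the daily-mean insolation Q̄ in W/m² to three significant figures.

Q̄ ≈ 114 W/m²

Solar declination: sin δ = sin ε · sin L_s = sin 25.19° × sin 168.3° = 0.08631, so δ = +4.951°.
cos h₀ = −tan(+61.1°) tan(+4.951°) = -0.1569, h₀ = 1.7284 rad.
Bracket: h₀ sin ϕ sin δ + cos ϕ cos δ sin h₀ = 1.7284×0.87546×0.08631 + 0.48328×0.99627×0.98761 = 0.130600 + 0.475512 = 0.606112.
Q̄ = (S_0/π) × [bracket] = (589/π) × 0.606112 = 113.6 W/m².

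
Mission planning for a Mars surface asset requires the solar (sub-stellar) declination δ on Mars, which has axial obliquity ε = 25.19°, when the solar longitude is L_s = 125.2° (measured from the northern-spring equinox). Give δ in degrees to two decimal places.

sin δ = sin ε · sin L_s = sin 25.19° × sin 125.2° = 0.347794.
δ = arcsin(0.347794) = +20.35°.

δ = +20.35°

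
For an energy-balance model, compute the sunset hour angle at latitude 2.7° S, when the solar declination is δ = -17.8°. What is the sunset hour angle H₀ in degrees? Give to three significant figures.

H₀ = 90.9°

cos H₀ = −tan φ · tan δ = −tan(-2.7°) × tan(-17.800°) = -0.0151, so H₀ = 1.5859 rad = 90.87°.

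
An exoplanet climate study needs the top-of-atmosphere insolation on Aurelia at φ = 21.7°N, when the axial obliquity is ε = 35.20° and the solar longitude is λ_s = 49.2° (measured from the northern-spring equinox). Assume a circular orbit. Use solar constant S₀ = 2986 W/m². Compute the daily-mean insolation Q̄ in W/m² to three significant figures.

Solar declination: sin δ = sin ε · sin λ_s = sin 35.20° × sin 49.2° = 0.43636, so δ = +25.872°.
cos H₀ = −tan(+21.7°) tan(+25.872°) = -0.1930, H₀ = 1.7650 rad.
Bracket: H₀ sin φ sin δ + cos φ cos δ sin H₀ = 1.7650×0.36975×0.43636 + 0.92913×0.89977×0.98120 = 0.284772 + 0.820286 = 1.105058.
Q̄ = (S₀/π) × [bracket] = (2986/π) × 1.105058 = 1050 W/m².

Q̄ ≈ 1.05e+03 W/m²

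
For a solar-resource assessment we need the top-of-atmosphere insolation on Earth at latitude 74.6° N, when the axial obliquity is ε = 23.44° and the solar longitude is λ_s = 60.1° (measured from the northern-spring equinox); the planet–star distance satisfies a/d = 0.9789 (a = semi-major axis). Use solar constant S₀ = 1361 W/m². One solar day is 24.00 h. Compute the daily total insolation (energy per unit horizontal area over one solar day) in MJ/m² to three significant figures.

37.5 MJ/m²

Solar declination: sin δ = sin ε · sin λ_s = sin 23.44° × sin 60.1° = 0.34484, so δ = +20.172°.
cos H₀ = −tan(+74.6°) tan(+20.172°) = -1.3338 ≤ −1 ⇒ polar day, H₀ = π.
Bracket: H₀ sin φ sin δ + cos φ cos δ sin H₀ = 3.1416×0.96410×0.34484 + 0.26556×0.93866×0.00000 = 1.044457 + 0.000000 = 1.044457.
Inverse-square distance factor (a/d)² = 0.9789² = 0.958245.
Q̄ = (S₀/π) × 0.958245 × [bracket] = (1361/π) × 0.958245 × 1.044457 = 433.59 W/m².
Daily total = Q̄ × 24.00 h × 3600 s/h = 433.59 × 24.00 × 3600 / 10⁶ = 37.46 MJ/m².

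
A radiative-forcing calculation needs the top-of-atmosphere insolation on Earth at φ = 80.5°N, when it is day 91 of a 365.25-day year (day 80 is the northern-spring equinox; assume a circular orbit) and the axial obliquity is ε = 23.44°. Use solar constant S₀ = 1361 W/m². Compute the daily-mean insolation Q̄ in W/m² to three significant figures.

Solar longitude: λ_s = 360° × (91 − 80)/365.25 = 10.842°.
sin δ = sin 23.44° × sin 10.842° = 0.07482, so δ = +4.291°.
cos H₀ = −tan(+80.5°) tan(+4.291°) = -0.4484, H₀ = 2.0358 rad.
Bracket: H₀ sin φ sin δ + cos φ cos δ sin H₀ = 2.0358×0.98629×0.07482 + 0.16505×0.99720×0.89384 = 0.150230 + 0.147115 = 0.297345.
Q̄ = (S₀/π) × [bracket] = (1361/π) × 0.297345 = 128.8 W/m².

Q̄ ≈ 129 W/m²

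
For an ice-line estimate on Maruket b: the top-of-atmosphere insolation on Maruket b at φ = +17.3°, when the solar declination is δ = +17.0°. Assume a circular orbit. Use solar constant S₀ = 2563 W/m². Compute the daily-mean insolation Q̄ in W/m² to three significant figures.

cos H₀ = −tan(+17.3°) tan(+17.000°) = -0.0952, H₀ = 1.6662 rad.
Bracket: H₀ sin φ sin δ + cos φ cos δ sin H₀ = 1.6662×0.29737×0.29237 + 0.95476×0.95630×0.99546 = 0.144863 + 0.908892 = 1.053755.
Q̄ = (S₀/π) × [bracket] = (2563/π) × 1.053755 = 859.7 W/m².

Q̄ ≈ 860 W/m²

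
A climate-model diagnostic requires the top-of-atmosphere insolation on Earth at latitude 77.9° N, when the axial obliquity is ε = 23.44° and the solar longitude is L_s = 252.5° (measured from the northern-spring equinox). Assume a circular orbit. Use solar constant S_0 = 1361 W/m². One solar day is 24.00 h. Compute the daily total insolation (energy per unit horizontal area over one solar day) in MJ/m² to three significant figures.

0.00 MJ/m²

Solar declination: sin δ = sin ε · sin L_s = sin 23.44° × sin 252.5° = -0.37938, so δ = -22.295°.
cos h₀ = −tan(+77.9°) tan(-22.295°) = 1.9126 ≥ 1 ⇒ polar night, h₀ = 0 and Q̄ = 0.
Daily total = Q̄ × 24.00 h × 3600 s/h = 0.00 MJ/m².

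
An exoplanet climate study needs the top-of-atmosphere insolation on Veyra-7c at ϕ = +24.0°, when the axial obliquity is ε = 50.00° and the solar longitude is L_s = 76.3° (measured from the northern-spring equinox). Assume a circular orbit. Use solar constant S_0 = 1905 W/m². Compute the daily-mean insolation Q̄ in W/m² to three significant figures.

Q̄ ≈ 705 W/m²

Solar declination: sin δ = sin ε · sin L_s = sin 50.00° × sin 76.3° = 0.74425, so δ = +48.095°.
cos h₀ = −tan(+24.0°) tan(+48.095°) = -0.4961, h₀ = 2.0899 rad.
Bracket: h₀ sin ϕ sin δ + cos ϕ cos δ sin h₀ = 2.0899×0.40674×0.74425 + 0.91355×0.66790×0.86825 = 0.632647 + 0.529771 = 1.162418.
Q̄ = (S_0/π) × [bracket] = (1905/π) × 1.162418 = 704.9 W/m².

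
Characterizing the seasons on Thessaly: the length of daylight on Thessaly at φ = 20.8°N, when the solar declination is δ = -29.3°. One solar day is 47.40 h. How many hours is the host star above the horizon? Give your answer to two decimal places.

20.46 h

cos H₀ = −tan φ · tan δ = −tan(+20.8°) × tan(-29.300°) = 0.2132, so H₀ = 1.3560 rad = 77.69°.
Daylight = 2H₀/(2π) × 47.40 h = (1.3560/π) × 47.40 = 20.46 h.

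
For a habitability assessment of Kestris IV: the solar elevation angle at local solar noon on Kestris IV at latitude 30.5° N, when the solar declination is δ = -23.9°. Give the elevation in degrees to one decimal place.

35.6°

At local noon the hour angle is zero, so the zenith angle equals |ϕ − δ| = |+30.5° − (-23.900°)| = 54.400°.
Elevation = 90° − 54.400° = 35.6°.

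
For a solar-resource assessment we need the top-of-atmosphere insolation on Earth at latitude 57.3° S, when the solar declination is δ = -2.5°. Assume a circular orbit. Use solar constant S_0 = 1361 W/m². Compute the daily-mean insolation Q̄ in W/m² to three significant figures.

Q̄ ≈ 259 W/m²

cos h₀ = −tan(-57.3°) tan(-2.500°) = -0.0680, h₀ = 1.6389 rad.
Bracket: h₀ sin ϕ sin δ + cos ϕ cos δ sin h₀ = 1.6389×-0.84151×-0.04362 + 0.54024×0.99905×0.99768 = 0.060159 + 0.538475 = 0.598634.
Q̄ = (S_0/π) × [bracket] = (1361/π) × 0.598634 = 259.3 W/m².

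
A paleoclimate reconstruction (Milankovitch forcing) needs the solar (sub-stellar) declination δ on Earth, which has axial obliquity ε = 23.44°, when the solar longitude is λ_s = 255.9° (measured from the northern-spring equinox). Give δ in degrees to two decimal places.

δ = -22.69°

sin δ = sin ε · sin λ_s = sin 23.44° × sin 255.9° = -0.385804.
δ = arcsin(-0.385804) = -22.69°.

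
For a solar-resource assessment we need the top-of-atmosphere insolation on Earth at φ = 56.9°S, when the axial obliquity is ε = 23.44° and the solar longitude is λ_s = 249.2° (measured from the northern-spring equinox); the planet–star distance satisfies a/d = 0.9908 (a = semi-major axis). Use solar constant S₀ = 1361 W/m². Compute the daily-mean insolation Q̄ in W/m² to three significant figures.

Solar declination: sin δ = sin ε · sin λ_s = sin 23.44° × sin 249.2° = -0.37186, so δ = -21.831°.
cos H₀ = −tan(-56.9°) tan(-21.831°) = -0.6145, H₀ = 2.2326 rad.
Bracket: H₀ sin φ sin δ + cos φ cos δ sin H₀ = 2.2326×-0.83772×-0.37186 + 0.54610×0.92829×0.78891 = 0.695487 + 0.399929 = 1.095416.
Inverse-square distance factor (a/d)² = 0.9908² = 0.981685.
Q̄ = (S₀/π) × 0.981685 × [bracket] = (1361/π) × 0.981685 × 1.095416 = 465.9 W/m².

Q̄ ≈ 466 W/m²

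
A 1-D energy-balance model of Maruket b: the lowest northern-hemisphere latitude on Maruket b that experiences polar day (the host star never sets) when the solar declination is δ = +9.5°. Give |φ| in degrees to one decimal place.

|φ| = 80.5°

Polar day requires cos H₀ = −tan φ tan δ ≤ −1, i.e. tan φ tan δ ≥ 1.
The boundary is |tan φ| · |tan δ| = 1, so |φ| = 90° − |δ| = 90° − 9.5° = 80.5° in the northern hemisphere.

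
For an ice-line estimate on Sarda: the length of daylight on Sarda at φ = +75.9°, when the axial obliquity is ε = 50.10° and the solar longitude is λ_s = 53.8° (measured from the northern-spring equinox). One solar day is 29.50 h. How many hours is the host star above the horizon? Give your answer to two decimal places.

29.50 h

Solar declination: sin δ = sin ε · sin λ_s = sin 50.10° × sin 53.8° = 0.61907, so δ = +38.248°.
Sunrise equation: cos H₀ = −tan φ · tan δ = -3.1383 ≤ −1, so the host star never sets (polar day) and H₀ = π.
Daylight = 2H₀/(2π) × 29.50 h = (3.1416/π) × 29.50 = 29.50 h.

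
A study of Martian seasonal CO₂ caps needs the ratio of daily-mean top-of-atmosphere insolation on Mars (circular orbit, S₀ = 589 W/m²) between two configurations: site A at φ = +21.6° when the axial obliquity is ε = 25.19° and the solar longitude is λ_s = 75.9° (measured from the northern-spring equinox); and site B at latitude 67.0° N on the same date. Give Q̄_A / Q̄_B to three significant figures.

— Configuration A (φ=+21.6°):
Solar declination: sin δ = sin ε · sin λ_s = sin 25.19° × sin 75.9° = 0.41280, so δ = +24.381°.
cos H₀ = −tan(+21.6°) tan(+24.381°) = -0.1794, H₀ = 1.7512 rad.
Bracket: H₀ sin φ sin δ + cos φ cos δ sin H₀ = 1.7512×0.36812×0.41280 + 0.92978×0.91082×0.98377 = 0.266112 + 0.833118 = 1.099230.
Q̄ = (S₀/π) × [bracket] = (589/π) × 1.099230 = 206.09 W/m².
— Configuration B (φ=+67.0°):
cos H₀ = −tan(+67.0°) tan(+24.381°) = -1.0677 ≤ −1 ⇒ polar day, H₀ = π.
Bracket: H₀ sin φ sin δ + cos φ cos δ sin H₀ = 3.1416×0.92050×0.41280 + 0.39073×0.91082×0.00000 = 1.193753 + 0.000000 = 1.193753.
Q̄ = (S₀/π) × [bracket] = (589/π) × 1.193753 = 223.81 W/m².
Ratio Q̄_A / Q̄_B = 206.09 / 223.81 = 0.9208.

Q̄_A / Q̄_B ≈ 0.921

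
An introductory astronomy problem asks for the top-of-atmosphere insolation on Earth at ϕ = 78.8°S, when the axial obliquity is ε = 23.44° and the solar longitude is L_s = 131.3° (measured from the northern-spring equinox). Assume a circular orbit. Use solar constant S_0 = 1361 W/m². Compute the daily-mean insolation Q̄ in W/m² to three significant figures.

Q̄ ≈ 0.00 W/m²

Solar declination: sin δ = sin ε · sin L_s = sin 23.44° × sin 131.3° = 0.29884, so δ = +17.388°.
cos h₀ = −tan(-78.8°) tan(+17.388°) = 1.5815 ≥ 1 ⇒ polar night, h₀ = 0 and Q̄ = 0.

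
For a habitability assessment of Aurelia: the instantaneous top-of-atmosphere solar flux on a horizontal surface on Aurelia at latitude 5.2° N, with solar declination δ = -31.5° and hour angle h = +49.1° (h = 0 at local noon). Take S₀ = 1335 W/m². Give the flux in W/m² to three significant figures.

679 W/m²

cos θ_z = sin φ sin δ + cos φ cos δ cos h = -0.047355 + 0.555961 = 0.508606.
Flux = S₀ · cos θ_z = 1335 × 0.508606 = 679.0 W/m².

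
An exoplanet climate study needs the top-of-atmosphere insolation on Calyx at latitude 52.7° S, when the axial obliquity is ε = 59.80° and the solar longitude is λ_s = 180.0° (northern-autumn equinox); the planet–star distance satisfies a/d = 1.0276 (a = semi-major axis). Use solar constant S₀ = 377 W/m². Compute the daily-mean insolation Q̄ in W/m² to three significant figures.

Solar declination: sin δ = sin ε · sin λ_s = sin 59.80° × sin 180.0° = 0.00000, so δ = +0.000°.
cos H₀ = −tan(-52.7°) tan(+0.000°) = 0.0000, H₀ = 1.5708 rad.
Bracket: H₀ sin φ sin δ + cos φ cos δ sin H₀ = 1.5708×-0.79547×0.00000 + 0.60599×1.00000×1.00000 = -0.000000 + 0.605990 = 0.605990.
Inverse-square distance factor (a/d)² = 1.0276² = 1.055962.
Q̄ = (S₀/π) × 1.055962 × [bracket] = (377/π) × 1.055962 × 0.605990 = 76.79 W/m².

Q̄ ≈ 76.8 W/m²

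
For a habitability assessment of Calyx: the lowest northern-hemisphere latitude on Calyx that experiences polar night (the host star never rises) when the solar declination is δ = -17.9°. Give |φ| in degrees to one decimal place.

Polar night requires cos H₀ = −tan φ tan δ ≥ 1, i.e. tan φ tan δ ≤ −1.
The boundary is |tan φ| · |tan δ| = 1, so |φ| = 90° − |δ| = 90° − 17.9° = 72.1° in the northern hemisphere.

|φ| = 72.1°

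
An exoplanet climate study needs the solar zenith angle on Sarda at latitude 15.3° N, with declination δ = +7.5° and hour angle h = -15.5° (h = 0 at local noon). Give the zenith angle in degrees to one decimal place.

cos θ_z = sin ϕ sin δ + cos ϕ cos δ cos h = 0.034442 + 0.921525 = 0.955967.
θ_z = arccos(0.955967) = 17.1°.

θ_z = 17.1°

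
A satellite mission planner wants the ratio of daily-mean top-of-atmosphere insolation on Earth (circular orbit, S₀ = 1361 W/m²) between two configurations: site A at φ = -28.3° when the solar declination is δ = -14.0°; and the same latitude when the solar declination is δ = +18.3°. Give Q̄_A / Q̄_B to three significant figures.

— Configuration A (φ=-28.3°):
cos H₀ = −tan(-28.3°) tan(-14.000°) = -0.1342, H₀ = 1.7055 rad.
Bracket: H₀ sin φ sin δ + cos φ cos δ sin H₀ = 1.7055×-0.47409×-0.24192 + 0.88048×0.97030×0.99095 = 0.195607 + 0.846598 = 1.042205.
Q̄ = (S₀/π) × [bracket] = (1361/π) × 1.042205 = 451.50 W/m².
— Configuration B (φ=-28.3°):
cos H₀ = −tan(-28.3°) tan(+18.300°) = 0.1781, H₀ = 1.3918 rad.
Bracket: H₀ sin φ sin δ + cos φ cos δ sin H₀ = 1.3918×-0.47409×0.31399 + 0.88048×0.94943×0.98402 = -0.207183 + 0.822596 = 0.615413.
Q̄ = (S₀/π) × [bracket] = (1361/π) × 0.615413 = 266.61 W/m².
Ratio Q̄_A / Q̄_B = 451.50 / 266.61 = 1.693.

Q̄_A / Q̄_B ≈ 1.69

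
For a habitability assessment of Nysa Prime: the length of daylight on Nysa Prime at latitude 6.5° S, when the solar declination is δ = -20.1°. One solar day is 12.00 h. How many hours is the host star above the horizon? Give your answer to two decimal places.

cos h₀ = −tan ϕ · tan δ = −tan(-6.5°) × tan(-20.100°) = -0.0417, so h₀ = 1.6125 rad = 92.39°.
Daylight = 2h₀/(2π) × 12.00 h = (1.6125/π) × 12.00 = 6.16 h.

6.16 h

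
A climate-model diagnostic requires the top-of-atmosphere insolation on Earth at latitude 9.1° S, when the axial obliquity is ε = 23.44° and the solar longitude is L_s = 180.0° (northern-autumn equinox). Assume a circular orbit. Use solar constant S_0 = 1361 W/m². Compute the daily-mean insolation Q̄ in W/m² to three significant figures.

Solar declination: sin δ = sin ε · sin L_s = sin 23.44° × sin 180.0° = 0.00000, so δ = +0.000°.
cos h₀ = −tan(-9.1°) tan(+0.000°) = 0.0000, h₀ = 1.5708 rad.
Bracket: h₀ sin ϕ sin δ + cos ϕ cos δ sin h₀ = 1.5708×-0.15816×0.00000 + 0.98741×1.00000×1.00000 = -0.000000 + 0.987410 = 0.987410.
Q̄ = (S_0/π) × [bracket] = (1361/π) × 0.987410 = 427.8 W/m².

Q̄ ≈ 428 W/m²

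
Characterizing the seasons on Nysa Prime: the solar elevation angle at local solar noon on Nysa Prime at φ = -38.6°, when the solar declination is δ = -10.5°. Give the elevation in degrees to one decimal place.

At local noon the hour angle is zero, so the zenith angle equals |φ − δ| = |-38.6° − (-10.500°)| = 28.100°.
Elevation = 90° − 28.100° = 61.9°.

61.9°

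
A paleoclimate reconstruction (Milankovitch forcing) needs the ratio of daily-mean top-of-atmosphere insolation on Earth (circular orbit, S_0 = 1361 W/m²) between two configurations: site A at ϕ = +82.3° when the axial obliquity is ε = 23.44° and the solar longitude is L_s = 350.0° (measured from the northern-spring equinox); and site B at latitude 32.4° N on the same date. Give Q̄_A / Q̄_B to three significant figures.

— Configuration A (ϕ=+82.3°):
Solar declination: sin δ = sin ε · sin L_s = sin 23.44° × sin 350.0° = -0.06908, so δ = -3.961°.
cos h₀ = −tan(+82.3°) tan(-3.961°) = 0.5121, h₀ = 1.0332 rad.
Bracket: h₀ sin ϕ sin δ + cos ϕ cos δ sin h₀ = 1.0332×0.99098×-0.06908 + 0.13399×0.99761×0.85892 = -0.070730 + 0.114812 = 0.044082.
Q̄ = (S_0/π) × [bracket] = (1361/π) × 0.044082 = 19.097 W/m².
— Configuration B (ϕ=+32.4°):
cos h₀ = −tan(+32.4°) tan(-3.961°) = 0.0439, h₀ = 1.5268 rad.
Bracket: h₀ sin ϕ sin δ + cos ϕ cos δ sin h₀ = 1.5268×0.53583×-0.06908 + 0.84433×0.99761×0.99903 = -0.056515 + 0.841495 = 0.784980.
Q̄ = (S_0/π) × [bracket] = (1361/π) × 0.784980 = 340.07 W/m².
Ratio Q̄_A / Q̄_B = 19.097 / 340.07 = 0.05616.

Q̄_A / Q̄_B ≈ 0.0562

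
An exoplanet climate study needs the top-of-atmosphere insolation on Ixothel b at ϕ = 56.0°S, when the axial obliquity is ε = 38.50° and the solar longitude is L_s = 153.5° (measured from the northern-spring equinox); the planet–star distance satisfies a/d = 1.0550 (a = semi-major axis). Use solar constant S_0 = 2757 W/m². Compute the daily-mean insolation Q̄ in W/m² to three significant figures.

Solar declination: sin δ = sin ε · sin L_s = sin 38.50° × sin 153.5° = 0.27776, so δ = +16.127°.
cos h₀ = −tan(-56.0°) tan(+16.127°) = 0.4287, h₀ = 1.1278 rad.
Bracket: h₀ sin ϕ sin δ + cos ϕ cos δ sin h₀ = 1.1278×-0.82904×0.27776 + 0.55919×0.96065×0.90346 = -0.259703 + 0.485326 = 0.225623.
Inverse-square distance factor (a/d)² = 1.0550² = 1.113025.
Q̄ = (S_0/π) × 1.113025 × [bracket] = (2757/π) × 1.113025 × 0.225623 = 220.4 W/m².

Q̄ ≈ 220 W/m²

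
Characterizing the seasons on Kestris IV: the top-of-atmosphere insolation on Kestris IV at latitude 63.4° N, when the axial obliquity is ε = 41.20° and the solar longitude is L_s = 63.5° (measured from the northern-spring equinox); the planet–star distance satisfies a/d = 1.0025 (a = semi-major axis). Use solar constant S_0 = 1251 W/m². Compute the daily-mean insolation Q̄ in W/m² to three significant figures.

Solar declination: sin δ = sin ε · sin L_s = sin 41.20° × sin 63.5° = 0.58948, so δ = +36.120°.
cos h₀ = −tan(+63.4°) tan(+36.120°) = -1.4573 ≤ −1 ⇒ polar day, h₀ = π.
Bracket: h₀ sin ϕ sin δ + cos ϕ cos δ sin h₀ = 3.1416×0.89415×0.58948 + 0.44776×0.80778×0.00000 = 1.655886 + 0.000000 = 1.655886.
Inverse-square distance factor (a/d)² = 1.0025² = 1.005006.
Q̄ = (S_0/π) × 1.005006 × [bracket] = (1251/π) × 1.005006 × 1.655886 = 662.7 W/m².

Q̄ ≈ 663 W/m²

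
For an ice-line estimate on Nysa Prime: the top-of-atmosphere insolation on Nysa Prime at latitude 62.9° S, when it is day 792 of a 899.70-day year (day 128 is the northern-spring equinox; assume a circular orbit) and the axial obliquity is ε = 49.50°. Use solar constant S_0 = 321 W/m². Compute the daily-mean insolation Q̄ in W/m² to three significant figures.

Q̄ ≈ 217 W/m²

Solar longitude: L_s = 360° × (792 − 128)/899.70 = 265.689°.
sin δ = sin 49.50° × sin 265.689° = -0.75825, so δ = -49.311°.
cos h₀ = −tan(-62.9°) tan(-49.311°) = -2.2728 ≤ −1 ⇒ polar day, h₀ = π.
Bracket: h₀ sin ϕ sin δ + cos ϕ cos δ sin h₀ = 3.1416×-0.89021×-0.75825 + 0.45554×0.65196×0.00000 = 2.120585 + 0.000000 = 2.120585.
Q̄ = (S_0/π) × [bracket] = (321/π) × 2.120585 = 216.7 W/m².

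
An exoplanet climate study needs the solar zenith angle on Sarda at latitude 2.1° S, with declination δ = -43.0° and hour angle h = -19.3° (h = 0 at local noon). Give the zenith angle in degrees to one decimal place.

cos θ_z = sin ϕ sin δ + cos ϕ cos δ cos h = 0.024991 + 0.689789 = 0.714780.
θ_z = arccos(0.714780) = 44.4°.

θ_z = 44.4°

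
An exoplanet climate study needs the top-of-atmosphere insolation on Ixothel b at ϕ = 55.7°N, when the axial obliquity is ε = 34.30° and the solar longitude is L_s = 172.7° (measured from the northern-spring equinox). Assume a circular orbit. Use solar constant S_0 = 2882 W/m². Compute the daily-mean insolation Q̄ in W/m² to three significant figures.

Q̄ ≈ 604 W/m²

Solar declination: sin δ = sin ε · sin L_s = sin 34.30° × sin 172.7° = 0.07160, so δ = +4.106°.
cos h₀ = −tan(+55.7°) tan(+4.106°) = -0.1052, h₀ = 1.6762 rad.
Bracket: h₀ sin ϕ sin δ + cos ϕ cos δ sin h₀ = 1.6762×0.82610×0.07160 + 0.56353×0.99743×0.99445 = 0.099145 + 0.558962 = 0.658107.
Q̄ = (S_0/π) × [bracket] = (2882/π) × 0.658107 = 603.7 W/m².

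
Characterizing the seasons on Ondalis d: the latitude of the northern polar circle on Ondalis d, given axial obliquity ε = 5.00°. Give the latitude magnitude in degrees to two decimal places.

The polar circle is the lowest latitude that experiences at least one full rotation of continuous daylight at the northern-summer solstice; it lies at |φ| = 90° − ε = 90° − 5.00° = 85.00°.

85.00°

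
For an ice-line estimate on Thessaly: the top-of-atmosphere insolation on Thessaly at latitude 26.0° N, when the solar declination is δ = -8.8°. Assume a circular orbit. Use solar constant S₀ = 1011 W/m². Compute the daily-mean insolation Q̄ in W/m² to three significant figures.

Q̄ ≈ 253 W/m²

cos H₀ = −tan(+26.0°) tan(-8.800°) = 0.0755, H₀ = 1.4952 rad.
Bracket: H₀ sin φ sin δ + cos φ cos δ sin H₀ = 1.4952×0.43837×-0.15299 + 0.89879×0.98823×0.99715 = -0.100277 + 0.885680 = 0.785403.
Q̄ = (S₀/π) × [bracket] = (1011/π) × 0.785403 = 252.8 W/m².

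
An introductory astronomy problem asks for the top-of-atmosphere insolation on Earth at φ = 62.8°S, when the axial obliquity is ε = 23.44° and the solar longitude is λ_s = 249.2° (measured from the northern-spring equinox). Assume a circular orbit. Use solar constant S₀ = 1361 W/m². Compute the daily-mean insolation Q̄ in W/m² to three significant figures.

Solar declination: sin δ = sin ε · sin λ_s = sin 23.44° × sin 249.2° = -0.37186, so δ = -21.831°.
cos H₀ = −tan(-62.8°) tan(-21.831°) = -0.7795, H₀ = 2.4646 rad.
Bracket: H₀ sin φ sin δ + cos φ cos δ sin H₀ = 2.4646×-0.88942×-0.37186 + 0.45710×0.92829×0.62645 = 0.815141 + 0.265816 = 1.080957.
Q̄ = (S₀/π) × [bracket] = (1361/π) × 1.080957 = 468.3 W/m².

Q̄ ≈ 468 W/m²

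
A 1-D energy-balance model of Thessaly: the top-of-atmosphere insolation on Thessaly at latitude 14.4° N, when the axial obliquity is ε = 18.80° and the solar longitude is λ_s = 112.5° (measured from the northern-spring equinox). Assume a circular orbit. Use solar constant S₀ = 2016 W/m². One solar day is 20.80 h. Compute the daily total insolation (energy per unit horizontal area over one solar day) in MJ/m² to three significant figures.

Solar declination: sin δ = sin ε · sin λ_s = sin 18.80° × sin 112.5° = 0.29773, so δ = +17.322°.
cos H₀ = −tan(+14.4°) tan(+17.322°) = -0.0801, H₀ = 1.6510 rad.
Bracket: H₀ sin φ sin δ + cos φ cos δ sin H₀ = 1.6510×0.24869×0.29773 + 0.96858×0.95465×0.99679 = 0.122244 + 0.921687 = 1.043931.
Q̄ = (S₀/π) × [bracket] = (2016/π) × 1.043931 = 669.90 W/m².
Daily total = Q̄ × 20.80 h × 3600 s/h = 669.90 × 20.80 × 3600 / 10⁶ = 50.16 MJ/m².

50.2 MJ/m²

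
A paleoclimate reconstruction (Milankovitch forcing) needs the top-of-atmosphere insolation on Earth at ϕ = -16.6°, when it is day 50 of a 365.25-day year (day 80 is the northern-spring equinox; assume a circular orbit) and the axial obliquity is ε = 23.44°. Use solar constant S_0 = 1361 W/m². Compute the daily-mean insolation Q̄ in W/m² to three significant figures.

Solar longitude: L_s = 360° × (50 − 80)/365.25 = -29.569°, i.e. -29.569° + 360° = 330.431°.
sin δ = sin 23.44° × sin 330.431° = -0.19630, so δ = -11.320°.
cos h₀ = −tan(-16.6°) tan(-11.320°) = -0.0597, h₀ = 1.6305 rad.
Bracket: h₀ sin ϕ sin δ + cos ϕ cos δ sin h₀ = 1.6305×-0.28569×-0.19630 + 0.95832×0.98054×0.99822 = 0.091440 + 0.937998 = 1.029438.
Q̄ = (S_0/π) × [bracket] = (1361/π) × 1.029438 = 446.0 W/m².

Q̄ ≈ 446 W/m²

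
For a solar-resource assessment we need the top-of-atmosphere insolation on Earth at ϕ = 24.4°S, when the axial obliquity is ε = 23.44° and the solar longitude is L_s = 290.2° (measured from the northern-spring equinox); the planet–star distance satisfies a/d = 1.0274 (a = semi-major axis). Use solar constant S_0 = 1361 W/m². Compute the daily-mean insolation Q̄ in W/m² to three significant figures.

Solar declination: sin δ = sin ε · sin L_s = sin 23.44° × sin 290.2° = -0.37332, so δ = -21.921°.
cos h₀ = −tan(-24.4°) tan(-21.921°) = -0.1825, h₀ = 1.7544 rad.
Bracket: h₀ sin ϕ sin δ + cos ϕ cos δ sin h₀ = 1.7544×-0.41310×-0.37332 + 0.91068×0.92770×0.98320 = 0.270561 + 0.830645 = 1.101206.
Inverse-square distance factor (a/d)² = 1.0274² = 1.055551.
Q̄ = (S_0/π) × 1.055551 × [bracket] = (1361/π) × 1.055551 × 1.101206 = 503.6 W/m².

Q̄ ≈ 504 W/m²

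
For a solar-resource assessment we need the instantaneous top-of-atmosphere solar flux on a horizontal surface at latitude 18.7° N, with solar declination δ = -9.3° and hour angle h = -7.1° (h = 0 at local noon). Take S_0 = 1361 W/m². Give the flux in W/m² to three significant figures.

cos θ_z = sin ϕ sin δ + cos ϕ cos δ cos h = -0.051812 + 0.927592 = 0.875780.
Flux = S_0 · cos θ_z = 1361 × 0.875780 = 1192 W/m².

1.19e+03 W/m²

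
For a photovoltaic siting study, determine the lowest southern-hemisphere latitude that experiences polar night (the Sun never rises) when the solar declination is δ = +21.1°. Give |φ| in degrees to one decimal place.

|φ| = 68.9°

Polar night requires cos H₀ = −tan φ tan δ ≥ 1, i.e. tan φ tan δ ≤ −1.
The boundary is |tan φ| · |tan δ| = 1, so |φ| = 90° − |δ| = 90° − 21.1° = 68.9° in the southern hemisphere.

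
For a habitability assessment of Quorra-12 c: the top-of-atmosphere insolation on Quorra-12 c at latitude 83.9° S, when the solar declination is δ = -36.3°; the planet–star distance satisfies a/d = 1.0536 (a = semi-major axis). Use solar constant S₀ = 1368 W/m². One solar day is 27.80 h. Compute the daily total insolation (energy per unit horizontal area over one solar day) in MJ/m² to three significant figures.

89.5 MJ/m²

cos H₀ = −tan(-83.9°) tan(-36.300°) = -6.8736 ≤ −1 ⇒ polar day, H₀ = π.
Bracket: H₀ sin φ sin δ + cos φ cos δ sin H₀ = 3.1416×-0.99434×-0.59201 + 0.10626×0.80593×0.00000 = 1.849332 + 0.000000 = 1.849332.
Inverse-square distance factor (a/d)² = 1.0536² = 1.110073.
Q̄ = (S₀/π) × 1.110073 × [bracket] = (1368/π) × 1.110073 × 1.849332 = 893.93 W/m².
Daily total = Q̄ × 27.80 h × 3600 s/h = 893.93 × 27.80 × 3600 / 10⁶ = 89.46 MJ/m².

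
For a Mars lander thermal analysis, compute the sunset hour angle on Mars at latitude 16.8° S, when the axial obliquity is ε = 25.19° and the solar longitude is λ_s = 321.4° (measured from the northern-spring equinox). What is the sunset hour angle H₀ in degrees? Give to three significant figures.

Solar declination: sin δ = sin ε · sin λ_s = sin 25.19° × sin 321.4° = -0.26554, so δ = -15.399°.
cos H₀ = −tan φ · tan δ = −tan(-16.8°) × tan(-15.399°) = -0.0832, so H₀ = 1.6540 rad = 94.77°.

H₀ = 94.8°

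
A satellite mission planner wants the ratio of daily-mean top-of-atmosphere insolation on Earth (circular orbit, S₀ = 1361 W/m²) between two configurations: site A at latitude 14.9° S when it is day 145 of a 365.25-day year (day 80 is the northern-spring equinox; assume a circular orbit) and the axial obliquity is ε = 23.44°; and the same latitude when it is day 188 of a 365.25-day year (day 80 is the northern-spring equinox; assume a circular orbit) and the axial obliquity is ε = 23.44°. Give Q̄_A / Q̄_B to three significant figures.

Q̄_A / Q̄_B ≈ 1.02

— Configuration A (φ=-14.9°):
Solar longitude: λ_s = 360° × (145 − 80)/365.25 = 64.066°.
sin δ = sin 23.44° × sin 64.066° = 0.35773, so δ = +20.961°.
cos H₀ = −tan(-14.9°) tan(+20.961°) = 0.1019, H₀ = 1.4687 rad.
Bracket: H₀ sin φ sin δ + cos φ cos δ sin H₀ = 1.4687×-0.25713×0.35773 + 0.96638×0.93383×0.99479 = -0.135096 + 0.897733 = 0.762637.
Q̄ = (S₀/π) × [bracket] = (1361/π) × 0.762637 = 330.39 W/m².
— Configuration B (φ=-14.9°):
Solar longitude: λ_s = 360° × (188 − 80)/365.25 = 106.448°.
sin δ = sin 23.44° × sin 106.448° = 0.38151, so δ = +22.427°.
cos H₀ = −tan(-14.9°) tan(+22.427°) = 0.1098, H₀ = 1.4608 rad.
Bracket: H₀ sin φ sin δ + cos φ cos δ sin H₀ = 1.4608×-0.25713×0.38151 + 0.96638×0.92436×0.99395 = -0.143301 + 0.887879 = 0.744578.
Q̄ = (S₀/π) × [bracket] = (1361/π) × 0.744578 = 322.57 W/m².
Ratio Q̄_A / Q̄_B = 330.39 / 322.57 = 1.024.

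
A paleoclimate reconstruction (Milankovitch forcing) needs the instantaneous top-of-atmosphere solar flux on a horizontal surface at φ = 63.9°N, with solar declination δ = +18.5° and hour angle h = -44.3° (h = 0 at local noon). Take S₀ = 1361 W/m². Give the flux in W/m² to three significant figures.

cos θ_z = sin φ sin δ + cos φ cos δ cos h = 0.284948 + 0.298590 = 0.583538.
Flux = S₀ · cos θ_z = 1361 × 0.583538 = 794.2 W/m².

794 W/m²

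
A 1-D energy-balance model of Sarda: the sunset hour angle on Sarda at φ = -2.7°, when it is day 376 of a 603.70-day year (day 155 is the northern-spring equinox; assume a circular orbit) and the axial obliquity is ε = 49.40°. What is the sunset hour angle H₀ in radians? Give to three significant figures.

Solar longitude: λ_s = 360° × (376 − 155)/603.70 = 131.787°.
sin δ = sin 49.40° × sin 131.787° = 0.56613, so δ = +34.481°.
cos H₀ = −tan φ · tan δ = −tan(-2.7°) × tan(+34.481°) = 0.0324, so H₀ = 1.5384 rad = 88.14°.

H₀ = 1.54 rad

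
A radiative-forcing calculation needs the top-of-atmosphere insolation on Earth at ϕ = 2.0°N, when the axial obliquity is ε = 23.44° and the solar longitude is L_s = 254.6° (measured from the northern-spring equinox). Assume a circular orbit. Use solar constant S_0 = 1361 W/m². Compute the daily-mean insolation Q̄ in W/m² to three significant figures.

Solar declination: sin δ = sin ε · sin L_s = sin 23.44° × sin 254.6° = -0.38351, so δ = -22.551°.
cos h₀ = −tan(+2.0°) tan(-22.551°) = 0.0145, h₀ = 1.5563 rad.
Bracket: h₀ sin ϕ sin δ + cos ϕ cos δ sin h₀ = 1.5563×0.03490×-0.38351 + 0.99939×0.92354×0.99989 = -0.020830 + 0.922875 = 0.902045.
Q̄ = (S_0/π) × [bracket] = (1361/π) × 0.902045 = 390.8 W/m².

Q̄ ≈ 391 W/m²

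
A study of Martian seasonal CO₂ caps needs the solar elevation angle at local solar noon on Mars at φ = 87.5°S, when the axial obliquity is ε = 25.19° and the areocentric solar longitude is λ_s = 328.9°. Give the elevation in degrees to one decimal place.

sin δ = sin 25.19° × sin 328.9° = -0.21985, so δ = -12.700°.
At local noon the hour angle is zero, so the zenith angle equals |φ − δ| = |-87.5° − (-12.700°)| = 74.800°.
Elevation = 90° − 74.800° = 15.2°.

15.2°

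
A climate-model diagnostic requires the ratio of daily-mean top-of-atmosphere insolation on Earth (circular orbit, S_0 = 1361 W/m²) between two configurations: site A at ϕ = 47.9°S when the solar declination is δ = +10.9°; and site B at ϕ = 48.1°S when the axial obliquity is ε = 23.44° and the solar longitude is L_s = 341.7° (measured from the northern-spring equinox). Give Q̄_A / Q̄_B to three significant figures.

Q̄_A / Q̄_B ≈ 0.556

— Configuration A (ϕ=-47.9°):
cos h₀ = −tan(-47.9°) tan(+10.900°) = 0.2131, h₀ = 1.3560 rad.
Bracket: h₀ sin ϕ sin δ + cos ϕ cos δ sin h₀ = 1.3560×-0.74198×0.18910 + 0.67043×0.98196×0.97703 = -0.190258 + 0.643213 = 0.452955.
Q̄ = (S_0/π) × [bracket] = (1361/π) × 0.452955 = 196.23 W/m².
— Configuration B (ϕ=-48.1°):
Solar declination: sin δ = sin ε · sin L_s = sin 23.44° × sin 341.7° = -0.12490, so δ = -7.175°.
cos h₀ = −tan(-48.1°) tan(-7.175°) = -0.1403, h₀ = 1.7116 rad.
Bracket: h₀ sin ϕ sin δ + cos ϕ cos δ sin h₀ = 1.7116×-0.74431×-0.12490 + 0.66783×0.99217×0.99011 = 0.159118 + 0.656048 = 0.815166.
Q̄ = (S_0/π) × [bracket] = (1361/π) × 0.815166 = 353.15 W/m².
Ratio Q̄_A / Q̄_B = 196.23 / 353.15 = 0.5557.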